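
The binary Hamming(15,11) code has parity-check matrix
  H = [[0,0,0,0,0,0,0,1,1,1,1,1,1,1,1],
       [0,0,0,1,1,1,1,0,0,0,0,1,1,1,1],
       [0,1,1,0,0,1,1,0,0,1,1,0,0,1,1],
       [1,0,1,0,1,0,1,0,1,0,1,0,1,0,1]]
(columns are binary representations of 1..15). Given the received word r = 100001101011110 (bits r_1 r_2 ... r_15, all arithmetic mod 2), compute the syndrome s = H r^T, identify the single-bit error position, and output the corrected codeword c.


s = (1, 1, 0, 1)^T, error position = 13, corrected codeword c = 100001101011010

Compute s = H r^T mod 2 one row at a time:
  s_1 = 0 + 1 + 0 + 1 + 1 + 1 + 1 + 0 = 5 ≡ 1 (mod 2).
  s_2 = 0 + 0 + 1 + 1 + 1 + 1 + 1 + 0 = 5 ≡ 1 (mod 2).
  s_3 = 0 + 0 + 1 + 1 + 0 + 1 + 1 + 0 = 4 ≡ 0 (mod 2).
  s_4 = 1 + 0 + 0 + 1 + 1 + 1 + 1 + 0 = 5 ≡ 1 (mod 2).
s = (1, 1, 0, 1)^T — this equals column 13 of H (binary 1101), so error is at position 13.
Correct: flip bit 13 of r = 100001101011110 to get c = 100001101011010.


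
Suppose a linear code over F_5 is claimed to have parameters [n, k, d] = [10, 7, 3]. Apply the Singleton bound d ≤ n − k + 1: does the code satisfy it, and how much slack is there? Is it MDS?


Singleton RHS = n − k + 1 = 4, slack = 1, bound satisfied, not MDS.

Singleton bound: d ≤ n − k + 1.
Here n = 10, k = 7, so n − k + 1 = 4.
Given d = 3, check d ≤ 4: YES.
Slack = (n − k + 1) − d = 1.
The code is NOT MDS (slack = 1 > 0).
Description: the claimed parameters are [10, 7, 3]_5; such a code would be non-MDS.


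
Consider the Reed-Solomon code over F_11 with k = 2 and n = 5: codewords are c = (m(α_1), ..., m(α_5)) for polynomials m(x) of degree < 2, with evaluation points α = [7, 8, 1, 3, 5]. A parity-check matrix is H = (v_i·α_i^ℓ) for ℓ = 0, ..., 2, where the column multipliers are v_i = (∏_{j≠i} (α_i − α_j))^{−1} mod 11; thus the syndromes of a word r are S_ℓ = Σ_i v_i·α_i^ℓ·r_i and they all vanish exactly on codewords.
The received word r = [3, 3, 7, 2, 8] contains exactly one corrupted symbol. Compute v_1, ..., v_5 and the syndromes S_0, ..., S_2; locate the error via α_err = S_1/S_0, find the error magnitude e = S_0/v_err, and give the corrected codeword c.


S = (5, 7, 1), error at position 2, error magnitude e = 8, c = [3, 6, 7, 2, 8].

Step 1: column multipliers v_i = (∏_{j≠i}(α_i − α_j))^{−1} mod 11.
  i = 1 (α = 7): (7−8)(7−1)(7−3)(7−5) = (−1)·6·4·2 = −48 ≡ 7, so v_1 = 7^{−1} = 8 (mod 11).
  i = 2 (α = 8): (8−7)(8−1)(8−3)(8−5) = 1·7·5·3 = 105 ≡ 6, so v_2 = 6^{−1} = 2 (mod 11).
  i = 3 (α = 1): (1−7)(1−8)(1−3)(1−5) = (−6)·(−7)·(−2)·(−4) = 336 ≡ 6, so v_3 = 6^{−1} = 2 (mod 11).
  i = 4 (α = 3): (3−7)(3−8)(3−1)(3−5) = (−4)·(−5)·2·(−2) = −80 ≡ 8, so v_4 = 8^{−1} = 7 (mod 11).
  i = 5 (α = 5): (5−7)(5−8)(5−1)(5−3) = (−2)·(−3)·4·2 = 48 ≡ 4, so v_5 = 4^{−1} = 3 (mod 11).
  v = [8, 2, 2, 7, 3].
Step 2: syndromes of r = [3, 3, 7, 2, 8] (all sums mod 11).
  S_0 = Σ v_i r_i = 8·3 + 2·3 + 2·7 + 7·2 + 3·8 = 82 ≡ 5.
  S_1 = Σ v_i α_i r_i = 8·7·3 + 2·8·3 + 2·1·7 + 7·3·2 + 3·5·8 = 392 ≡ 7.
  α_i^2 mod 11 = [5, 9, 1, 9, 3].
  S_2 = Σ v_i α_i^2 r_i = 8·5·3 + 2·9·3 + 2·1·7 + 7·9·2 + 3·3·8 = 386 ≡ 1.
  S = (5, 7, 1) ≠ 0, so r is not a codeword (an error is present).
Step 3: locate the error. For a single error e at position i, S_ℓ = v_i·e·α_i^ℓ, so α_err = S_1/S_0.
  S_0^{−1} = 5^{−1} = 9 (mod 11), so α_err = 7·9 = 63 ≡ 8 = α_2. Error position i = 2.
  Consistency check: S_2/S_1 = 1·8 = 8 ≡ 8 = α_err ✓ (single-error assumption holds).
Step 4: error magnitude e = S_0/v_2 = S_0·∏_{j≠2}(α_2 − α_j) = 5·6 = 30 ≡ 8 (mod 11).
Step 5: correct position 2: c_2 = r_2 − e = 3 − 8 ≡ 6 (mod 11). Hence c = [3, 6, 7, 2, 8].
  Check: interpolating c through the α_i gives m(x) = 4 + 3·x (degree < 2) with m(α_i) = c_i for every i, so c is indeed a codeword.


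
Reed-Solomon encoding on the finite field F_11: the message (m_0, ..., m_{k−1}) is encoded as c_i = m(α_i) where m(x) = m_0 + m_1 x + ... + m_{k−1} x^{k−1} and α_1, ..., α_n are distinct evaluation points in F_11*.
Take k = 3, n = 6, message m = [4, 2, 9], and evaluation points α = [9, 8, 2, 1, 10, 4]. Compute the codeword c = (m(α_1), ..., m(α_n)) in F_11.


c = [3, 2, 0, 4, 0, 2]

Message polynomial: m(x) = 4 + 2·x + 9·x^2 (mod 11).
For each evaluation point α_i, compute m(α_i) mod 11:
  α_1 = 9: Horner steps 9 → 6 → 3, so m(9) = 3.
  α_2 = 8: Horner steps 9 → 8 → 2, so m(8) = 2.
  α_3 = 2: Horner steps 9 → 9 → 0, so m(2) = 0.
  α_4 = 1: Horner steps 9 → 0 → 4, so m(1) = 4.
  α_5 = 10: Horner steps 9 → 4 → 0, so m(10) = 0.
  α_6 = 4: Horner steps 9 → 5 → 2, so m(4) = 2.
Codeword c = [3, 2, 0, 4, 0, 2] ∈ F_11^6.


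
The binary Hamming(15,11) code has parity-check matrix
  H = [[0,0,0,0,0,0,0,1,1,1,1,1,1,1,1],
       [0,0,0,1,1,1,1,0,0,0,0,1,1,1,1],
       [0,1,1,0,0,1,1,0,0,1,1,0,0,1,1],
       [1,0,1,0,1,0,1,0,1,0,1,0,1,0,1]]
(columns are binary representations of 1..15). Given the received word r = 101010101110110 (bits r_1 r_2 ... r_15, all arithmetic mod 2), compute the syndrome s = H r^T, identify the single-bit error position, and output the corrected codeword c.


s = (1, 0, 1, 1)^T, error position = 11, corrected codeword c = 101010101100110

Compute s = H r^T mod 2 one row at a time:
  s_1 = 0 + 1 + 1 + 1 + 0 + 1 + 1 + 0 = 5 ≡ 1 (mod 2).
  s_2 = 0 + 1 + 0 + 1 + 0 + 1 + 1 + 0 = 4 ≡ 0 (mod 2).
  s_3 = 0 + 1 + 0 + 1 + 1 + 1 + 1 + 0 = 5 ≡ 1 (mod 2).
  s_4 = 1 + 1 + 1 + 1 + 1 + 1 + 1 + 0 = 7 ≡ 1 (mod 2).
s = (1, 0, 1, 1)^T — this equals column 11 of H (binary 1011), so error is at position 11.
Correct: flip bit 11 of r = 101010101110110 to get c = 101010101100110.


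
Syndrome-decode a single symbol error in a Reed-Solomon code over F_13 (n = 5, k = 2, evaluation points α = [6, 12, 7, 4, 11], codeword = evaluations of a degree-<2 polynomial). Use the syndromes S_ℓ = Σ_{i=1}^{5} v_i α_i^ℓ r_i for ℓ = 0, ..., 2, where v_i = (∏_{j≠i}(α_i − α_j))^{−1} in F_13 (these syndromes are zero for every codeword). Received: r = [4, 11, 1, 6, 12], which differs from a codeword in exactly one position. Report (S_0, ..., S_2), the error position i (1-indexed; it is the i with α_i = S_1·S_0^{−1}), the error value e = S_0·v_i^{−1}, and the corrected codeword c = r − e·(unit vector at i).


S = (3, 8, 4), error at position 3, error magnitude e = 11, c = [4, 11, 3, 6, 12].

Step 1: column multipliers v_i = (∏_{j≠i}(α_i − α_j))^{−1} mod 13.
  i = 1 (α = 6): (6−12)(6−7)(6−4)(6−11) = (−6)·(−1)·2·(−5) = −60 ≡ 5, so v_1 = 5^{−1} = 8 (mod 13).
  i = 2 (α = 12): (12−6)(12−7)(12−4)(12−11) = 6·5·8·1 = 240 ≡ 6, so v_2 = 6^{−1} = 11 (mod 13).
  i = 3 (α = 7): (7−6)(7−12)(7−4)(7−11) = 1·(−5)·3·(−4) = 60 ≡ 8, so v_3 = 8^{−1} = 5 (mod 13).
  i = 4 (α = 4): (4−6)(4−12)(4−7)(4−11) = (−2)·(−8)·(−3)·(−7) = 336 ≡ 11, so v_4 = 11^{−1} = 6 (mod 13).
  i = 5 (α = 11): (11−6)(11−12)(11−7)(11−4) = 5·(−1)·4·7 = −140 ≡ 3, so v_5 = 3^{−1} = 9 (mod 13).
  v = [8, 11, 5, 6, 9].
Step 2: syndromes of r = [4, 11, 1, 6, 12] (all sums mod 13).
  S_0 = Σ v_i r_i = 8·4 + 11·11 + 5·1 + 6·6 + 9·12 = 302 ≡ 3.
  S_1 = Σ v_i α_i r_i = 8·6·4 + 11·12·11 + 5·7·1 + 6·4·6 + 9·11·12 = 3011 ≡ 8.
  α_i^2 mod 13 = [10, 1, 10, 3, 4].
  S_2 = Σ v_i α_i^2 r_i = 8·10·4 + 11·1·11 + 5·10·1 + 6·3·6 + 9·4·12 = 1031 ≡ 4.
  S = (3, 8, 4) ≠ 0, so r is not a codeword (an error is present).
Step 3: locate the error. For a single error e at position i, S_ℓ = v_i·e·α_i^ℓ, so α_err = S_1/S_0.
  S_0^{−1} = 3^{−1} = 9 (mod 13), so α_err = 8·9 = 72 ≡ 7 = α_3. Error position i = 3.
  Consistency check: S_2/S_1 = 4·5 = 20 ≡ 7 = α_err ✓ (single-error assumption holds).
Step 4: error magnitude e = S_0/v_3 = S_0·∏_{j≠3}(α_3 − α_j) = 3·8 = 24 ≡ 11 (mod 13).
Step 5: correct position 3: c_3 = r_3 − e = 1 − 11 ≡ 3 (mod 13). Hence c = [4, 11, 3, 6, 12].
  Check: interpolating c through the α_i gives m(x) = 10 + 12·x (degree < 2) with m(α_i) = c_i for every i, so c is indeed a codeword.


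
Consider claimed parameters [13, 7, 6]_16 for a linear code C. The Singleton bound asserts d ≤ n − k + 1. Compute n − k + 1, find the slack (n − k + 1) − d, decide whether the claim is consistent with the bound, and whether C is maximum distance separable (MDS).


Singleton RHS = n − k + 1 = 7, slack = 1, bound satisfied, not MDS.

Singleton bound: d ≤ n − k + 1.
Here n = 13, k = 7, so n − k + 1 = 7.
Given d = 6, check d ≤ 7: YES.
Slack = (n − k + 1) − d = 1.
The code is NOT MDS (slack = 1 > 0).
Description: the claimed parameters are [13, 7, 6]_16; such a code would be non-MDS.


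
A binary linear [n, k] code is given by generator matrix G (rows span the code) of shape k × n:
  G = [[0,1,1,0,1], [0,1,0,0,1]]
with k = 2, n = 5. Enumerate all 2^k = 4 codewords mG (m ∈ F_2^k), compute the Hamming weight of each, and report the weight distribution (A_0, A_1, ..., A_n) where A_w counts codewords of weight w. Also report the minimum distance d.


Weight distribution: A_0 = 1, A_1 = 1, A_2 = 1, A_3 = 1. Minimum distance d = 1.

Enumerate all 2^2 = 4 messages m ∈ F_2^2.
For each, compute codeword c = mG in F_2^5, then tally its weight.
  m = 00 → c = 00000, weight = 0.
  m = 10 → c = 01101, weight = 3.
  m = 01 → c = 01001, weight = 2.
  m = 11 → c = 00100, weight = 1.
Tally weights:
  weight 0: 1 codewords.
  weight 1: 1 codewords.
  weight 2: 1 codewords.
  weight 3: 1 codewords.
Minimum distance d = smallest w > 0 with A_w > 0 = 1.
Sanity: Σ A_w = 4 = 2^2 = 4 ✓.


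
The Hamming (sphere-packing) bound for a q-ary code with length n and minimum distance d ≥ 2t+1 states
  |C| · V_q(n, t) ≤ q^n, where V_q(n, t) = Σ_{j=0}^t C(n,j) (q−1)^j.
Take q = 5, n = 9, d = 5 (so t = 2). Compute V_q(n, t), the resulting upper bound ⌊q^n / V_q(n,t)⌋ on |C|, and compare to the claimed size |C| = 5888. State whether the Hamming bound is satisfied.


V_q(n, t) = 613, q^n = 1953125, Hamming bound = 3186, |C| = 5888 > bound (violated).

Step 1: Compute V_q(n, t) = Σ_{j=0}^2 C(n, j) (q−1)^j.
  j = 0: C(9,0)·(4)^0 = 1·1 = 1.
  j = 1: C(9,1)·(4)^1 = 9·4 = 36.
  j = 2: C(9,2)·(4)^2 = 36·16 = 576.
  V_q(n, t) = 1 + 36 + 576 = 613.
Step 2: q^n = 5^9 = 1953125.
Step 3: Hamming bound ⌊q^n / V_q(n,t)⌋ = ⌊1953125/613⌋ = 3186.
Step 4: Compare |C| = 5888 to 3186: violated.
The claimed |C| lies above the Hamming bound, so no 5-ary code of length 9 with d ≥ 5 can have 5888 codewords.


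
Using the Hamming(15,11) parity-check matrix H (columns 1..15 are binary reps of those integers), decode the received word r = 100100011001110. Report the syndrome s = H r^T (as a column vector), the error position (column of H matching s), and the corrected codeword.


s = (1, 0, 1, 1)^T, error position = 11, corrected codeword c = 100100011011110

Compute s = H r^T mod 2 one row at a time:
  s_1 = 1 + 1 + 0 + 0 + 1 + 1 + 1 + 0 = 5 ≡ 1 (mod 2).
  s_2 = 1 + 0 + 0 + 0 + 1 + 1 + 1 + 0 = 4 ≡ 0 (mod 2).
  s_3 = 0 + 0 + 0 + 0 + 0 + 0 + 1 + 0 = 1 ≡ 1 (mod 2).
  s_4 = 1 + 0 + 0 + 0 + 1 + 0 + 1 + 0 = 3 ≡ 1 (mod 2).
s = (1, 0, 1, 1)^T — this equals column 11 of H (binary 1011), so error is at position 11.
Correct: flip bit 11 of r = 100100011001110 to get c = 100100011011110.


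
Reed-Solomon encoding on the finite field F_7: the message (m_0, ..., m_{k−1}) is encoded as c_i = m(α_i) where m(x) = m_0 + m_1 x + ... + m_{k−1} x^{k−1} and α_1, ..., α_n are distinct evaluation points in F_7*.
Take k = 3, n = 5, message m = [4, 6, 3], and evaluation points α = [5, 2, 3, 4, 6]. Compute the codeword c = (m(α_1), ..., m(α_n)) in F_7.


c = [4, 0, 0, 6, 1]

Message polynomial: m(x) = 4 + 6·x + 3·x^2 (mod 7).
For each evaluation point α_i, compute m(α_i) mod 7:
  α_1 = 5: Horner steps 3 → 0 → 4, so m(5) = 4.
  α_2 = 2: Horner steps 3 → 5 → 0, so m(2) = 0.
  α_3 = 3: Horner steps 3 → 1 → 0, so m(3) = 0.
  α_4 = 4: Horner steps 3 → 4 → 6, so m(4) = 6.
  α_5 = 6: Horner steps 3 → 3 → 1, so m(6) = 1.
Codeword c = [4, 0, 0, 6, 1] ∈ F_7^5.


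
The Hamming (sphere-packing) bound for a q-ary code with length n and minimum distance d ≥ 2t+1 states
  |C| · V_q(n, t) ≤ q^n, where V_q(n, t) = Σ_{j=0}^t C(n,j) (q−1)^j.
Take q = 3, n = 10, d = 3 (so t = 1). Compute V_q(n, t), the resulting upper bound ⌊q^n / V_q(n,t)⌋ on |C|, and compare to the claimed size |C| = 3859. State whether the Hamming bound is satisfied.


V_q(n, t) = 21, q^n = 59049, Hamming bound = 2811, |C| = 3859 > bound (violated).

Step 1: Compute V_q(n, t) = Σ_{j=0}^1 C(n, j) (q−1)^j.
  j = 0: C(10,0)·(2)^0 = 1·1 = 1.
  j = 1: C(10,1)·(2)^1 = 10·2 = 20.
  V_q(n, t) = 1 + 20 = 21.
Step 2: q^n = 3^10 = 59049.
Step 3: Hamming bound ⌊q^n / V_q(n,t)⌋ = ⌊59049/21⌋ = 2811.
Step 4: Compare |C| = 3859 to 2811: violated.
The claimed |C| lies above the Hamming bound, so no 3-ary code of length 10 with d ≥ 3 can have 3859 codewords.


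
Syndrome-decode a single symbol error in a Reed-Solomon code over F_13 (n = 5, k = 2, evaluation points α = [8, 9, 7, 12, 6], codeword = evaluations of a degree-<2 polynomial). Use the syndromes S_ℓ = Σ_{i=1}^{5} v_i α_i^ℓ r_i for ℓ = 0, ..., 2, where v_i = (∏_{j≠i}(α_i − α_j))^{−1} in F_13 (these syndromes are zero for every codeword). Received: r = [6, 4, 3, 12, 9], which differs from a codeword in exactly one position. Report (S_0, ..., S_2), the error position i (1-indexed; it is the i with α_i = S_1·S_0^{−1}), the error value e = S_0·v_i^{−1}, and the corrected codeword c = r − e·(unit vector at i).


S = (6, 9, 7), error at position 1, error magnitude e = 9, c = [10, 4, 3, 12, 9].

Step 1: column multipliers v_i = (∏_{j≠i}(α_i − α_j))^{−1} mod 13.
  i = 1 (α = 8): (8−9)(8−7)(8−12)(8−6) = (−1)·1·(−4)·2 = 8 ≡ 8, so v_1 = 8^{−1} = 5 (mod 13).
  i = 2 (α = 9): (9−8)(9−7)(9−12)(9−6) = 1·2·(−3)·3 = −18 ≡ 8, so v_2 = 8^{−1} = 5 (mod 13).
  i = 3 (α = 7): (7−8)(7−9)(7−12)(7−6) = (−1)·(−2)·(−5)·1 = −10 ≡ 3, so v_3 = 3^{−1} = 9 (mod 13).
  i = 4 (α = 12): (12−8)(12−9)(12−7)(12−6) = 4·3·5·6 = 360 ≡ 9, so v_4 = 9^{−1} = 3 (mod 13).
  i = 5 (α = 6): (6−8)(6−9)(6−7)(6−12) = (−2)·(−3)·(−1)·(−6) = 36 ≡ 10, so v_5 = 10^{−1} = 4 (mod 13).
  v = [5, 5, 9, 3, 4].
Step 2: syndromes of r = [6, 4, 3, 12, 9] (all sums mod 13).
  S_0 = Σ v_i r_i = 5·6 + 5·4 + 9·3 + 3·12 + 4·9 = 149 ≡ 6.
  S_1 = Σ v_i α_i r_i = 5·8·6 + 5·9·4 + 9·7·3 + 3·12·12 + 4·6·9 = 1257 ≡ 9.
  α_i^2 mod 13 = [12, 3, 10, 1, 10].
  S_2 = Σ v_i α_i^2 r_i = 5·12·6 + 5·3·4 + 9·10·3 + 3·1·12 + 4·10·9 = 1086 ≡ 7.
  S = (6, 9, 7) ≠ 0, so r is not a codeword (an error is present).
Step 3: locate the error. For a single error e at position i, S_ℓ = v_i·e·α_i^ℓ, so α_err = S_1/S_0.
  S_0^{−1} = 6^{−1} = 11 (mod 13), so α_err = 9·11 = 99 ≡ 8 = α_1. Error position i = 1.
  Consistency check: S_2/S_1 = 7·3 = 21 ≡ 8 = α_err ✓ (single-error assumption holds).
Step 4: error magnitude e = S_0/v_1 = S_0·∏_{j≠1}(α_1 − α_j) = 6·8 = 48 ≡ 9 (mod 13).
Step 5: correct position 1: c_1 = r_1 − e = 6 − 9 ≡ 10 (mod 13). Hence c = [10, 4, 3, 12, 9].
  Check: interpolating c through the α_i gives m(x) = 6 + 7·x (degree < 2) with m(α_i) = c_i for every i, so c is indeed a codeword.


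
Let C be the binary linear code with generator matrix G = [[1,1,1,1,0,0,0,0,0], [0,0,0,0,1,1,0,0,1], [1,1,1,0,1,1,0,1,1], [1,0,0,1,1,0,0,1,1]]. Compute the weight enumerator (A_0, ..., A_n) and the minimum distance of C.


Weight distribution: A_0 = 1, A_2 = 2, A_3 = 2, A_4 = 5, A_5 = 4, A_7 = 2. Minimum distance d = 2.

Enumerate all 2^4 = 16 messages m ∈ F_2^4.
For each, compute codeword c = mG in F_2^9, then tally its weight.
  m = 0000 → c = 000000000, weight = 0.
  m = 1000 → c = 111100000, weight = 4.
  m = 0100 → c = 000011001, weight = 3.
  m = 1100 → c = 111111001, weight = 7.
  m = 0010 → c = 111011011, weight = 7.
  m = 1010 → c = 000111011, weight = 5.
  m = 0110 → c = 111000010, weight = 4.
  m = 1110 → c = 000100010, weight = 2.
  m = 0001 → c = 100110011, weight = 5.
  m = 1001 → c = 011010011, weight = 5.
  m = 0101 → c = 100101010, weight = 4.
  m = 1101 → c = 011001010, weight = 4.
  m = 0011 → c = 011101000, weight = 4.
  m = 1011 → c = 100001000, weight = 2.
  m = 0111 → c = 011110001, weight = 5.
  m = 1111 → c = 100010001, weight = 3.
Tally weights:
  weight 0: 1 codewords.
  weight 2: 2 codewords.
  weight 3: 2 codewords.
  weight 4: 5 codewords.
  weight 5: 4 codewords.
  weight 7: 2 codewords.
Minimum distance d = smallest w > 0 with A_w > 0 = 2.
Sanity: Σ A_w = 16 = 2^4 = 16 ✓.


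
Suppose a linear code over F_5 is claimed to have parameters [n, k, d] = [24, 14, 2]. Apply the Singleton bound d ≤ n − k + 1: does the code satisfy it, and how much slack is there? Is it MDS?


Singleton RHS = n − k + 1 = 11, slack = 9, bound satisfied, not MDS.

Singleton bound: d ≤ n − k + 1.
Here n = 24, k = 14, so n − k + 1 = 11.
Given d = 2, check d ≤ 11: YES.
Slack = (n − k + 1) − d = 9.
The code is NOT MDS (slack = 9 > 0).
Description: the claimed parameters are [24, 14, 2]_5; such a code would be non-MDS.


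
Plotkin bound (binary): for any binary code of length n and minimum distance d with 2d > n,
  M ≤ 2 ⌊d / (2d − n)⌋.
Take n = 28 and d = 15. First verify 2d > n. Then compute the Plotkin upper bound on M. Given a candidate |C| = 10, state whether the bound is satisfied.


Plotkin bound M ≤ 14; given |C| = 10 ≤ bound (satisfied).

Check applicability: 2d = 30, n = 28.
2d − n = 2 > 0, so Plotkin applies.
Compute d/(2d−n) = 15/2 ≈ 7.5000.
⌊d/(2d−n)⌋ = 7.
Plotkin bound: M ≤ 2·7 = 14.
Given |C| = 10, check: satisfied.
This |C| is below the Plotkin bound.


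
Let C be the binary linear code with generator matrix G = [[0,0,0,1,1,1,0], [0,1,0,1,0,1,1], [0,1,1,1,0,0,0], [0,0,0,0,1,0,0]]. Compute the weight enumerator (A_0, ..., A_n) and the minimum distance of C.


Weight distribution: A_0 = 1, A_1 = 1, A_2 = 2, A_3 = 6, A_4 = 5, A_5 = 1. Minimum distance d = 1.

Enumerate all 2^4 = 16 messages m ∈ F_2^4.
For each, compute codeword c = mG in F_2^7, then tally its weight.
  m = 0000 → c = 0000000, weight = 0.
  m = 1000 → c = 0001110, weight = 3.
  m = 0100 → c = 0101011, weight = 4.
  m = 1100 → c = 0100101, weight = 3.
  m = 0010 → c = 0111000, weight = 3.
  m = 1010 → c = 0110110, weight = 4.
  m = 0110 → c = 0010011, weight = 3.
  m = 1110 → c = 0011101, weight = 4.
  m = 0001 → c = 0000100, weight = 1.
  m = 1001 → c = 0001010, weight = 2.
  m = 0101 → c = 0101111, weight = 5.
  m = 1101 → c = 0100001, weight = 2.
  m = 0011 → c = 0111100, weight = 4.
  m = 1011 → c = 0110010, weight = 3.
  m = 0111 → c = 0010111, weight = 4.
  m = 1111 → c = 0011001, weight = 3.
Tally weights:
  weight 0: 1 codewords.
  weight 1: 1 codewords.
  weight 2: 2 codewords.
  weight 3: 6 codewords.
  weight 4: 5 codewords.
  weight 5: 1 codewords.
Minimum distance d = smallest w > 0 with A_w > 0 = 1.
Sanity: Σ A_w = 16 = 2^4 = 16 ✓.


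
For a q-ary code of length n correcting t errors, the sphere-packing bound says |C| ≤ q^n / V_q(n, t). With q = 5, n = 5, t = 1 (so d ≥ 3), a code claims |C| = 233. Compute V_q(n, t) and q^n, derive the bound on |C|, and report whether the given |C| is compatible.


V_q(n, t) = 21, q^n = 3125, Hamming bound = 148, |C| = 233 > bound (violated).

Step 1: Compute V_q(n, t) = Σ_{j=0}^1 C(n, j) (q−1)^j.
  j = 0: C(5,0)·(4)^0 = 1·1 = 1.
  j = 1: C(5,1)·(4)^1 = 5·4 = 20.
  V_q(n, t) = 1 + 20 = 21.
Step 2: q^n = 5^5 = 3125.
Step 3: Hamming bound ⌊q^n / V_q(n,t)⌋ = ⌊3125/21⌋ = 148.
Step 4: Compare |C| = 233 to 148: violated.
The claimed |C| lies above the Hamming bound, so no 5-ary code of length 5 with d ≥ 3 can have 233 codewords.


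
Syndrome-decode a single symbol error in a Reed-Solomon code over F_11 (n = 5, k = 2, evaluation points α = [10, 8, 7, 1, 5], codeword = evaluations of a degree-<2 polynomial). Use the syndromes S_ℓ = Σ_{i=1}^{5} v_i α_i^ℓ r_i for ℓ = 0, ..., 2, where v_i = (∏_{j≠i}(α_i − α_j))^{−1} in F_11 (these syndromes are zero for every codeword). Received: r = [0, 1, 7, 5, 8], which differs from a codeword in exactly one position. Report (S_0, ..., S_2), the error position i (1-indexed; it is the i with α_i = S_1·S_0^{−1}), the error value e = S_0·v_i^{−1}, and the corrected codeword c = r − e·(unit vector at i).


S = (10, 10, 10), error at position 4, error magnitude e = 6, c = [0, 1, 7, 10, 8].

Step 1: column multipliers v_i = (∏_{j≠i}(α_i − α_j))^{−1} mod 11.
  i = 1 (α = 10): (10−8)(10−7)(10−1)(10−5) = 2·3·9·5 = 270 ≡ 6, so v_1 = 6^{−1} = 2 (mod 11).
  i = 2 (α = 8): (8−10)(8−7)(8−1)(8−5) = (−2)·1·7·3 = −42 ≡ 2, so v_2 = 2^{−1} = 6 (mod 11).
  i = 3 (α = 7): (7−10)(7−8)(7−1)(7−5) = (−3)·(−1)·6·2 = 36 ≡ 3, so v_3 = 3^{−1} = 4 (mod 11).
  i = 4 (α = 1): (1−10)(1−8)(1−7)(1−5) = (−9)·(−7)·(−6)·(−4) = 1512 ≡ 5, so v_4 = 5^{−1} = 9 (mod 11).
  i = 5 (α = 5): (5−10)(5−8)(5−7)(5−1) = (−5)·(−3)·(−2)·4 = −120 ≡ 1, so v_5 = 1^{−1} = 1 (mod 11).
  v = [2, 6, 4, 9, 1].
Step 2: syndromes of r = [0, 1, 7, 5, 8] (all sums mod 11).
  S_0 = Σ v_i r_i = 2·0 + 6·1 + 4·7 + 9·5 + 1·8 = 87 ≡ 10.
  S_1 = Σ v_i α_i r_i = 2·10·0 + 6·8·1 + 4·7·7 + 9·1·5 + 1·5·8 = 329 ≡ 10.
  α_i^2 mod 11 = [1, 9, 5, 1, 3].
  S_2 = Σ v_i α_i^2 r_i = 2·1·0 + 6·9·1 + 4·5·7 + 9·1·5 + 1·3·8 = 263 ≡ 10.
  S = (10, 10, 10) ≠ 0, so r is not a codeword (an error is present).
Step 3: locate the error. For a single error e at position i, S_ℓ = v_i·e·α_i^ℓ, so α_err = S_1/S_0.
  S_0^{−1} = 10^{−1} = 10 (mod 11), so α_err = 10·10 = 100 ≡ 1 = α_4. Error position i = 4.
  Consistency check: S_2/S_1 = 10·10 = 100 ≡ 1 = α_err ✓ (single-error assumption holds).
Step 4: error magnitude e = S_0/v_4 = S_0·∏_{j≠4}(α_4 − α_j) = 10·5 = 50 ≡ 6 (mod 11).
Step 5: correct position 4: c_4 = r_4 − e = 5 − 6 ≡ 10 (mod 11). Hence c = [0, 1, 7, 10, 8].
  Check: interpolating c through the α_i gives m(x) = 5 + 5·x (degree < 2) with m(α_i) = c_i for every i, so c is indeed a codeword.


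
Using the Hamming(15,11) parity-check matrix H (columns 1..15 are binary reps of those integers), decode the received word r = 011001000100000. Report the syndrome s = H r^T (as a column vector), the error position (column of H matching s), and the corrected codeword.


s = (1, 1, 0, 1)^T, error position = 13, corrected codeword c = 011001000100100

Compute s = H r^T mod 2 one row at a time:
  s_1 = 0 + 0 + 1 + 0 + 0 + 0 + 0 + 0 = 1 ≡ 1 (mod 2).
  s_2 = 0 + 0 + 1 + 0 + 0 + 0 + 0 + 0 = 1 ≡ 1 (mod 2).
  s_3 = 1 + 1 + 1 + 0 + 1 + 0 + 0 + 0 = 4 ≡ 0 (mod 2).
  s_4 = 0 + 1 + 0 + 0 + 0 + 0 + 0 + 0 = 1 ≡ 1 (mod 2).
s = (1, 1, 0, 1)^T — this equals column 13 of H (binary 1101), so error is at position 13.
Correct: flip bit 13 of r = 011001000100000 to get c = 011001000100100.


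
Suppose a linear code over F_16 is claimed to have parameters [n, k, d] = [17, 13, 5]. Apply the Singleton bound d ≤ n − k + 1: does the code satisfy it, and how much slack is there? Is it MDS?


Singleton RHS = n − k + 1 = 5, slack = 0, bound satisfied, MDS.

Singleton bound: d ≤ n − k + 1.
Here n = 17, k = 13, so n − k + 1 = 5.
Given d = 5, check d ≤ 5: YES.
Slack = (n − k + 1) − d = 0.
The code is MDS (slack = 0).
Description: the claimed parameters are [17, 13, 5]_16; such a code would be MDS (meets Singleton bound).


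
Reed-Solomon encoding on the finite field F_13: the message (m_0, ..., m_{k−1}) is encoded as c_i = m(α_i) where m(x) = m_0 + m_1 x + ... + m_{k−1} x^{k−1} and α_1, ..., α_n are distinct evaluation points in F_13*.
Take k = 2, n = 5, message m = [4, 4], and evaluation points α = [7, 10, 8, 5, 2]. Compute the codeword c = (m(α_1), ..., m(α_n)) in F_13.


c = [6, 5, 10, 11, 12]

Message polynomial: m(x) = 4 + 4·x (mod 13).
For each evaluation point α_i, compute m(α_i) mod 13:
  α_1 = 7: Horner steps 4 → 6, so m(7) = 6.
  α_2 = 10: Horner steps 4 → 5, so m(10) = 5.
  α_3 = 8: Horner steps 4 → 10, so m(8) = 10.
  α_4 = 5: Horner steps 4 → 11, so m(5) = 11.
  α_5 = 2: Horner steps 4 → 12, so m(2) = 12.
Codeword c = [6, 5, 10, 11, 12] ∈ F_13^5.


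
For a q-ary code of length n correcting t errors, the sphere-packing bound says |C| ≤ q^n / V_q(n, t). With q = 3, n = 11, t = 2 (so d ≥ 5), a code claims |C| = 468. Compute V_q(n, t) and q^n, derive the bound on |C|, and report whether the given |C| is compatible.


V_q(n, t) = 243, q^n = 177147, Hamming bound = 729, |C| = 468 ≤ bound (satisfied).

Step 1: Compute V_q(n, t) = Σ_{j=0}^2 C(n, j) (q−1)^j.
  j = 0: C(11,0)·(2)^0 = 1·1 = 1.
  j = 1: C(11,1)·(2)^1 = 11·2 = 22.
  j = 2: C(11,2)·(2)^2 = 55·4 = 220.
  V_q(n, t) = 1 + 22 + 220 = 243.
Step 2: q^n = 3^11 = 177147.
Step 3: Hamming bound ⌊q^n / V_q(n,t)⌋ = ⌊177147/243⌋ = 729.
Step 4: Compare |C| = 468 to 729: satisfied.
The claimed |C| lies below the Hamming bound.


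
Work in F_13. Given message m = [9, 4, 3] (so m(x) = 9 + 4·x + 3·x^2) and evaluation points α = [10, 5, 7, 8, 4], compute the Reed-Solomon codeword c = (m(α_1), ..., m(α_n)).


c = [11, 0, 2, 12, 8]

Message polynomial: m(x) = 9 + 4·x + 3·x^2 (mod 13).
For each evaluation point α_i, compute m(α_i) mod 13:
  α_1 = 10: Horner steps 3 → 8 → 11, so m(10) = 11.
  α_2 = 5: Horner steps 3 → 6 → 0, so m(5) = 0.
  α_3 = 7: Horner steps 3 → 12 → 2, so m(7) = 2.
  α_4 = 8: Horner steps 3 → 2 → 12, so m(8) = 12.
  α_5 = 4: Horner steps 3 → 3 → 8, so m(4) = 8.
Codeword c = [11, 0, 2, 12, 8] ∈ F_13^5.


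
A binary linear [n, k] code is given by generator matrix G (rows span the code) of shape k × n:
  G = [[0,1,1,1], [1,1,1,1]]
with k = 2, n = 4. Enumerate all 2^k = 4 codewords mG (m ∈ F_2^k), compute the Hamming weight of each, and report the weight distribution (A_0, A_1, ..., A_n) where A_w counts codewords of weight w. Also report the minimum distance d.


Weight distribution: A_0 = 1, A_1 = 1, A_3 = 1, A_4 = 1. Minimum distance d = 1.

Enumerate all 2^2 = 4 messages m ∈ F_2^2.
For each, compute codeword c = mG in F_2^4, then tally its weight.
  m = 00 → c = 0000, weight = 0.
  m = 10 → c = 0111, weight = 3.
  m = 01 → c = 1111, weight = 4.
  m = 11 → c = 1000, weight = 1.
Tally weights:
  weight 0: 1 codewords.
  weight 1: 1 codewords.
  weight 3: 1 codewords.
  weight 4: 1 codewords.
Minimum distance d = smallest w > 0 with A_w > 0 = 1.
Sanity: Σ A_w = 4 = 2^2 = 4 ✓.


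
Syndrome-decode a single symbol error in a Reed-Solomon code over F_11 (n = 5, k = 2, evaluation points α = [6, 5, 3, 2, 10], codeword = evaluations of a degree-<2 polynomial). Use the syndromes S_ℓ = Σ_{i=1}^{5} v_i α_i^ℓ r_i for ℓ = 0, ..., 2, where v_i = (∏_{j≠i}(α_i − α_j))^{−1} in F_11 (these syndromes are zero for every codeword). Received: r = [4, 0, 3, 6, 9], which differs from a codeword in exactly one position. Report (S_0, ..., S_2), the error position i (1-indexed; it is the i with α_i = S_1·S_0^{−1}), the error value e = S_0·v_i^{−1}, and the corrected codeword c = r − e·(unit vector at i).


S = (5, 10, 9), error at position 4, error magnitude e = 7, c = [4, 0, 3, 10, 9].

Step 1: column multipliers v_i = (∏_{j≠i}(α_i − α_j))^{−1} mod 11.
  i = 1 (α = 6): (6−5)(6−3)(6−2)(6−10) = 1·3·4·(−4) = −48 ≡ 7, so v_1 = 7^{−1} = 8 (mod 11).
  i = 2 (α = 5): (5−6)(5−3)(5−2)(5−10) = (−1)·2·3·(−5) = 30 ≡ 8, so v_2 = 8^{−1} = 7 (mod 11).
  i = 3 (α = 3): (3−6)(3−5)(3−2)(3−10) = (−3)·(−2)·1·(−7) = −42 ≡ 2, so v_3 = 2^{−1} = 6 (mod 11).
  i = 4 (α = 2): (2−6)(2−5)(2−3)(2−10) = (−4)·(−3)·(−1)·(−8) = 96 ≡ 8, so v_4 = 8^{−1} = 7 (mod 11).
  i = 5 (α = 10): (10−6)(10−5)(10−3)(10−2) = 4·5·7·8 = 1120 ≡ 9, so v_5 = 9^{−1} = 5 (mod 11).
  v = [8, 7, 6, 7, 5].
Step 2: syndromes of r = [4, 0, 3, 6, 9] (all sums mod 11).
  S_0 = Σ v_i r_i = 8·4 + 7·0 + 6·3 + 7·6 + 5·9 = 137 ≡ 5.
  S_1 = Σ v_i α_i r_i = 8·6·4 + 7·5·0 + 6·3·3 + 7·2·6 + 5·10·9 = 780 ≡ 10.
  α_i^2 mod 11 = [3, 3, 9, 4, 1].
  S_2 = Σ v_i α_i^2 r_i = 8·3·4 + 7·3·0 + 6·9·3 + 7·4·6 + 5·1·9 = 471 ≡ 9.
  S = (5, 10, 9) ≠ 0, so r is not a codeword (an error is present).
Step 3: locate the error. For a single error e at position i, S_ℓ = v_i·e·α_i^ℓ, so α_err = S_1/S_0.
  S_0^{−1} = 5^{−1} = 9 (mod 11), so α_err = 10·9 = 90 ≡ 2 = α_4. Error position i = 4.
  Consistency check: S_2/S_1 = 9·10 = 90 ≡ 2 = α_err ✓ (single-error assumption holds).
Step 4: error magnitude e = S_0/v_4 = S_0·∏_{j≠4}(α_4 − α_j) = 5·8 = 40 ≡ 7 (mod 11).
Step 5: correct position 4: c_4 = r_4 − e = 6 − 7 ≡ 10 (mod 11). Hence c = [4, 0, 3, 10, 9].
  Check: interpolating c through the α_i gives m(x) = 2 + 4·x (degree < 2) with m(α_i) = c_i for every i, so c is indeed a codeword.


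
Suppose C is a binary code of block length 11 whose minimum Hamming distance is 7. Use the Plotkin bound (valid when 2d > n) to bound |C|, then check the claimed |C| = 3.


Plotkin bound M ≤ 4; given |C| = 3 ≤ bound (satisfied).

Check applicability: 2d = 14, n = 11.
2d − n = 3 > 0, so Plotkin applies.
Compute d/(2d−n) = 7/3 ≈ 2.3333.
⌊d/(2d−n)⌋ = 2.
Plotkin bound: M ≤ 2·2 = 4.
Given |C| = 3, check: satisfied.
This |C| is below the Plotkin bound.


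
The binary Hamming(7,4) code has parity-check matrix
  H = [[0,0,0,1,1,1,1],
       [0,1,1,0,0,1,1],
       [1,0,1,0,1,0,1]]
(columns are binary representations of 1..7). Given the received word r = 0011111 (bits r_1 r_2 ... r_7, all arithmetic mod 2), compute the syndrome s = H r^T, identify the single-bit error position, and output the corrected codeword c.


s = (0, 1, 1)^T, error position = 3, corrected codeword c = 0001111

Compute s = H r^T mod 2 one row at a time:
  s_1 = 1 + 1 + 1 + 1 = 4 ≡ 0 (mod 2).
  s_2 = 0 + 1 + 1 + 1 = 3 ≡ 1 (mod 2).
  s_3 = 0 + 1 + 1 + 1 = 3 ≡ 1 (mod 2).
s = (0, 1, 1)^T — this equals column 3 of H (binary 011), so error is at position 3.
Correct: flip bit 3 of r = 0011111 to get c = 0001111.


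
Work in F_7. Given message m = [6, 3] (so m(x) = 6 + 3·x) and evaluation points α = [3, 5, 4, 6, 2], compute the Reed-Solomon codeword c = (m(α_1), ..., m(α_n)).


c = [1, 0, 4, 3, 5]

Message polynomial: m(x) = 6 + 3·x (mod 7).
For each evaluation point α_i, compute m(α_i) mod 7:
  α_1 = 3: Horner steps 3 → 1, so m(3) = 1.
  α_2 = 5: Horner steps 3 → 0, so m(5) = 0.
  α_3 = 4: Horner steps 3 → 4, so m(4) = 4.
  α_4 = 6: Horner steps 3 → 3, so m(6) = 3.
  α_5 = 2: Horner steps 3 → 5, so m(2) = 5.
Codeword c = [1, 0, 4, 3, 5] ∈ F_7^5.


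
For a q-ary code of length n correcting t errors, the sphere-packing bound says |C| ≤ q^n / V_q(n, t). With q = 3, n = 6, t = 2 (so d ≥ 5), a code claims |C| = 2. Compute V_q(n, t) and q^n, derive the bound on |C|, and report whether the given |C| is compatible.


V_q(n, t) = 73, q^n = 729, Hamming bound = 9, |C| = 2 ≤ bound (satisfied).

Step 1: Compute V_q(n, t) = Σ_{j=0}^2 C(n, j) (q−1)^j.
  j = 0: C(6,0)·(2)^0 = 1·1 = 1.
  j = 1: C(6,1)·(2)^1 = 6·2 = 12.
  j = 2: C(6,2)·(2)^2 = 15·4 = 60.
  V_q(n, t) = 1 + 12 + 60 = 73.
Step 2: q^n = 3^6 = 729.
Step 3: Hamming bound ⌊q^n / V_q(n,t)⌋ = ⌊729/73⌋ = 9.
Step 4: Compare |C| = 2 to 9: satisfied.
The claimed |C| lies below the Hamming bound.


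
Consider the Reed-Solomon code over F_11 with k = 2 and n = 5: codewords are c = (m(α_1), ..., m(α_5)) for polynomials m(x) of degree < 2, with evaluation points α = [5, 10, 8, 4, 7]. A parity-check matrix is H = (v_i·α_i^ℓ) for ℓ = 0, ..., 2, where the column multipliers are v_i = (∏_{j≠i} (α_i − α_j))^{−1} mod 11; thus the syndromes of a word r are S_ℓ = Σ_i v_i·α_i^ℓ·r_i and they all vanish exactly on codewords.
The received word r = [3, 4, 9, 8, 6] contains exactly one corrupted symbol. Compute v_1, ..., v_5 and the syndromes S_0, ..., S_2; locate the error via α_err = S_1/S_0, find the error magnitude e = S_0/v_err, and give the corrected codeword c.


S = (1, 5, 3), error at position 1, error magnitude e = 3, c = [0, 4, 9, 8, 6].

Step 1: column multipliers v_i = (∏_{j≠i}(α_i − α_j))^{−1} mod 11.
  i = 1 (α = 5): (5−10)(5−8)(5−4)(5−7) = (−5)·(−3)·1·(−2) = −30 ≡ 3, so v_1 = 3^{−1} = 4 (mod 11).
  i = 2 (α = 10): (10−5)(10−8)(10−4)(10−7) = 5·2·6·3 = 180 ≡ 4, so v_2 = 4^{−1} = 3 (mod 11).
  i = 3 (α = 8): (8−5)(8−10)(8−4)(8−7) = 3·(−2)·4·1 = −24 ≡ 9, so v_3 = 9^{−1} = 5 (mod 11).
  i = 4 (α = 4): (4−5)(4−10)(4−8)(4−7) = (−1)·(−6)·(−4)·(−3) = 72 ≡ 6, so v_4 = 6^{−1} = 2 (mod 11).
  i = 5 (α = 7): (7−5)(7−10)(7−8)(7−4) = 2·(−3)·(−1)·3 = 18 ≡ 7, so v_5 = 7^{−1} = 8 (mod 11).
  v = [4, 3, 5, 2, 8].
Step 2: syndromes of r = [3, 4, 9, 8, 6] (all sums mod 11).
  S_0 = Σ v_i r_i = 4·3 + 3·4 + 5·9 + 2·8 + 8·6 = 133 ≡ 1.
  S_1 = Σ v_i α_i r_i = 4·5·3 + 3·10·4 + 5·8·9 + 2·4·8 + 8·7·6 = 940 ≡ 5.
  α_i^2 mod 11 = [3, 1, 9, 5, 5].
  S_2 = Σ v_i α_i^2 r_i = 4·3·3 + 3·1·4 + 5·9·9 + 2·5·8 + 8·5·6 = 773 ≡ 3.
  S = (1, 5, 3) ≠ 0, so r is not a codeword (an error is present).
Step 3: locate the error. For a single error e at position i, S_ℓ = v_i·e·α_i^ℓ, so α_err = S_1/S_0.
  S_0^{−1} = 1^{−1} = 1 (mod 11), so α_err = 5·1 = 5 ≡ 5 = α_1. Error position i = 1.
  Consistency check: S_2/S_1 = 3·9 = 27 ≡ 5 = α_err ✓ (single-error assumption holds).
Step 4: error magnitude e = S_0/v_1 = S_0·∏_{j≠1}(α_1 − α_j) = 1·3 = 3 ≡ 3 (mod 11).
Step 5: correct position 1: c_1 = r_1 − e = 3 − 3 ≡ 0 (mod 11). Hence c = [0, 4, 9, 8, 6].
  Check: interpolating c through the α_i gives m(x) = 7 + 3·x (degree < 2) with m(α_i) = c_i for every i, so c is indeed a codeword.


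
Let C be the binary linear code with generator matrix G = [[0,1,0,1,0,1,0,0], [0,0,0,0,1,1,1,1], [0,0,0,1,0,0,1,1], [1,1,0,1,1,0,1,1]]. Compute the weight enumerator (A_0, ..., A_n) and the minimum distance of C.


Weight distribution: A_0 = 1, A_1 = 1, A_2 = 1, A_3 = 4, A_4 = 5, A_5 = 3, A_6 = 1. Minimum distance d = 1.

Enumerate all 2^4 = 16 messages m ∈ F_2^4.
For each, compute codeword c = mG in F_2^8, then tally its weight.
  m = 0000 → c = 00000000, weight = 0.
  m = 1000 → c = 01010100, weight = 3.
  m = 0100 → c = 00001111, weight = 4.
  m = 1100 → c = 01011011, weight = 5.
  m = 0010 → c = 00010011, weight = 3.
  m = 1010 → c = 01000111, weight = 4.
  m = 0110 → c = 00011100, weight = 3.
  m = 1110 → c = 01001000, weight = 2.
  m = 0001 → c = 11011011, weight = 6.
  m = 1001 → c = 10001111, weight = 5.
  m = 0101 → c = 11010100, weight = 4.
  m = 1101 → c = 10000000, weight = 1.
  m = 0011 → c = 11001000, weight = 3.
  m = 1011 → c = 10011100, weight = 4.
  m = 0111 → c = 11000111, weight = 5.
  m = 1111 → c = 10010011, weight = 4.
Tally weights:
  weight 0: 1 codewords.
  weight 1: 1 codewords.
  weight 2: 1 codewords.
  weight 3: 4 codewords.
  weight 4: 5 codewords.
  weight 5: 3 codewords.
  weight 6: 1 codewords.
Minimum distance d = smallest w > 0 with A_w > 0 = 1.
Sanity: Σ A_w = 16 = 2^4 = 16 ✓.


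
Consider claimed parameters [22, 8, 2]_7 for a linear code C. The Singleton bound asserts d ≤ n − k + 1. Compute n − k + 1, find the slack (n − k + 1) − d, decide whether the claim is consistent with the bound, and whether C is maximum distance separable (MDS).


Singleton RHS = n − k + 1 = 15, slack = 13, bound satisfied, not MDS.

Singleton bound: d ≤ n − k + 1.
Here n = 22, k = 8, so n − k + 1 = 15.
Given d = 2, check d ≤ 15: YES.
Slack = (n − k + 1) − d = 13.
The code is NOT MDS (slack = 13 > 0).
Description: the claimed parameters are [22, 8, 2]_7; such a code would be non-MDS.


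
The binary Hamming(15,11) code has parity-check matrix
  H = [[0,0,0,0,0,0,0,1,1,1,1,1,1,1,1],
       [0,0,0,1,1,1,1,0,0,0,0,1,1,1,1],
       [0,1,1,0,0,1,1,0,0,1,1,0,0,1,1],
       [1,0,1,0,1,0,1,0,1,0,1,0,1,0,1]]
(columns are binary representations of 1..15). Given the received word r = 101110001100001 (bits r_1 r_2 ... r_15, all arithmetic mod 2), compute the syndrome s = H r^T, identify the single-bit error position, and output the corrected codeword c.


s = (1, 1, 1, 1)^T, error position = 15, corrected codeword c = 101110001100000

Compute s = H r^T mod 2 one row at a time:
  s_1 = 0 + 1 + 1 + 0 + 0 + 0 + 0 + 1 = 3 ≡ 1 (mod 2).
  s_2 = 1 + 1 + 0 + 0 + 0 + 0 + 0 + 1 = 3 ≡ 1 (mod 2).
  s_3 = 0 + 1 + 0 + 0 + 1 + 0 + 0 + 1 = 3 ≡ 1 (mod 2).
  s_4 = 1 + 1 + 1 + 0 + 1 + 0 + 0 + 1 = 5 ≡ 1 (mod 2).
s = (1, 1, 1, 1)^T — this equals column 15 of H (binary 1111), so error is at position 15.
Correct: flip bit 15 of r = 101110001100001 to get c = 101110001100000.


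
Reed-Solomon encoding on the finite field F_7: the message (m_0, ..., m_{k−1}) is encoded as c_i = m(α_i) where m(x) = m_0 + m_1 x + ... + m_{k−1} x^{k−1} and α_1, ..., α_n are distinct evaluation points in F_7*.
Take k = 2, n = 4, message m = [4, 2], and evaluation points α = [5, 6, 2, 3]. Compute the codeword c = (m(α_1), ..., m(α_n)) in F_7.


c = [0, 2, 1, 3]

Message polynomial: m(x) = 4 + 2·x (mod 7).
For each evaluation point α_i, compute m(α_i) mod 7:
  α_1 = 5: Horner steps 2 → 0, so m(5) = 0.
  α_2 = 6: Horner steps 2 → 2, so m(6) = 2.
  α_3 = 2: Horner steps 2 → 1, so m(2) = 1.
  α_4 = 3: Horner steps 2 → 3, so m(3) = 3.
Codeword c = [0, 2, 1, 3] ∈ F_7^4.


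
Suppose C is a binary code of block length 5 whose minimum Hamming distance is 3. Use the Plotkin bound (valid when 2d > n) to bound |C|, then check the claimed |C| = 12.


Plotkin bound M ≤ 6; given |C| = 12 > bound (violated).

Check applicability: 2d = 6, n = 5.
2d − n = 1 > 0, so Plotkin applies.
Compute d/(2d−n) = 3/1 ≈ 3.0000.
⌊d/(2d−n)⌋ = 3.
Plotkin bound: M ≤ 2·3 = 6.
Given |C| = 12, check: VIOLATED.
This |C| is above the Plotkin bound, so no binary code with n = 5, d = 3 and 12 codewords exists.


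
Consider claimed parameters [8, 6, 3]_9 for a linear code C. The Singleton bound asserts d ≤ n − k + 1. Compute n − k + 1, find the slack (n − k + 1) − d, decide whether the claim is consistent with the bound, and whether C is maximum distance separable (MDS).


Singleton RHS = n − k + 1 = 3, slack = 0, bound satisfied, MDS.

Singleton bound: d ≤ n − k + 1.
Here n = 8, k = 6, so n − k + 1 = 3.
Given d = 3, check d ≤ 3: YES.
Slack = (n − k + 1) − d = 0.
The code is MDS (slack = 0).
Description: the claimed parameters are [8, 6, 3]_9; such a code would be MDS (meets Singleton bound).


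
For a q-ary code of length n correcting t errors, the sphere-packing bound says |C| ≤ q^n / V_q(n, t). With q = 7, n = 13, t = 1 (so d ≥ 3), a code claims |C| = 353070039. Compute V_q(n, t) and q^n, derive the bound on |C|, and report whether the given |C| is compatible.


V_q(n, t) = 79, q^n = 96889010407, Hamming bound = 1226443169, |C| = 353070039 ≤ bound (satisfied).

Step 1: Compute V_q(n, t) = Σ_{j=0}^1 C(n, j) (q−1)^j.
  j = 0: C(13,0)·(6)^0 = 1·1 = 1.
  j = 1: C(13,1)·(6)^1 = 13·6 = 78.
  V_q(n, t) = 1 + 78 = 79.
Step 2: q^n = 7^13 = 96889010407.
Step 3: Hamming bound ⌊q^n / V_q(n,t)⌋ = ⌊96889010407/79⌋ = 1226443169.
Step 4: Compare |C| = 353070039 to 1226443169: satisfied.
The claimed |C| lies below the Hamming bound.


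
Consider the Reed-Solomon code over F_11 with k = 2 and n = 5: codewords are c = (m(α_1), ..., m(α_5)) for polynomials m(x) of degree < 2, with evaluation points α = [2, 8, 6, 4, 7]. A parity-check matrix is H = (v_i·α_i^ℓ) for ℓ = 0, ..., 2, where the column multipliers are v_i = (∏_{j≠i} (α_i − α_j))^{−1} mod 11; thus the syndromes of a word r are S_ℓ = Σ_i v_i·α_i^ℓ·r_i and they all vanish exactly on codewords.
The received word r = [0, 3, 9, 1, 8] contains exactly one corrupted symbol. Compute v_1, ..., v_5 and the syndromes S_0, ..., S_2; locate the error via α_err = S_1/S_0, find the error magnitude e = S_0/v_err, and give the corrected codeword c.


S = (8, 4, 2), error at position 3, error magnitude e = 7, c = [0, 3, 2, 1, 8].

Step 1: column multipliers v_i = (∏_{j≠i}(α_i − α_j))^{−1} mod 11.
  i = 1 (α = 2): (2−8)(2−6)(2−4)(2−7) = (−6)·(−4)·(−2)·(−5) = 240 ≡ 9, so v_1 = 9^{−1} = 5 (mod 11).
  i = 2 (α = 8): (8−2)(8−6)(8−4)(8−7) = 6·2·4·1 = 48 ≡ 4, so v_2 = 4^{−1} = 3 (mod 11).
  i = 3 (α = 6): (6−2)(6−8)(6−4)(6−7) = 4·(−2)·2·(−1) = 16 ≡ 5, so v_3 = 5^{−1} = 9 (mod 11).
  i = 4 (α = 4): (4−2)(4−8)(4−6)(4−7) = 2·(−4)·(−2)·(−3) = −48 ≡ 7, so v_4 = 7^{−1} = 8 (mod 11).
  i = 5 (α = 7): (7−2)(7−8)(7−6)(7−4) = 5·(−1)·1·3 = −15 ≡ 7, so v_5 = 7^{−1} = 8 (mod 11).
  v = [5, 3, 9, 8, 8].
Step 2: syndromes of r = [0, 3, 9, 1, 8] (all sums mod 11).
  S_0 = Σ v_i r_i = 5·0 + 3·3 + 9·9 + 8·1 + 8·8 = 162 ≡ 8.
  S_1 = Σ v_i α_i r_i = 5·2·0 + 3·8·3 + 9·6·9 + 8·4·1 + 8·7·8 = 1038 ≡ 4.
  α_i^2 mod 11 = [4, 9, 3, 5, 5].
  S_2 = Σ v_i α_i^2 r_i = 5·4·0 + 3·9·3 + 9·3·9 + 8·5·1 + 8·5·8 = 684 ≡ 2.
  S = (8, 4, 2) ≠ 0, so r is not a codeword (an error is present).
Step 3: locate the error. For a single error e at position i, S_ℓ = v_i·e·α_i^ℓ, so α_err = S_1/S_0.
  S_0^{−1} = 8^{−1} = 7 (mod 11), so α_err = 4·7 = 28 ≡ 6 = α_3. Error position i = 3.
  Consistency check: S_2/S_1 = 2·3 = 6 ≡ 6 = α_err ✓ (single-error assumption holds).
Step 4: error magnitude e = S_0/v_3 = S_0·∏_{j≠3}(α_3 − α_j) = 8·5 = 40 ≡ 7 (mod 11).
Step 5: correct position 3: c_3 = r_3 − e = 9 − 7 ≡ 2 (mod 11). Hence c = [0, 3, 2, 1, 8].
  Check: interpolating c through the α_i gives m(x) = 10 + 6·x (degree < 2) with m(α_i) = c_i for every i, so c is indeed a codeword.
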